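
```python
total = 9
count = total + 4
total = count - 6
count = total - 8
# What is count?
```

Answer: -1

Derivation:
Trace (tracking count):
total = 9  # -> total = 9
count = total + 4  # -> count = 13
total = count - 6  # -> total = 7
count = total - 8  # -> count = -1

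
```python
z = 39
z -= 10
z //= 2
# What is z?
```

Answer: 14

Derivation:
Trace (tracking z):
z = 39  # -> z = 39
z -= 10  # -> z = 29
z //= 2  # -> z = 14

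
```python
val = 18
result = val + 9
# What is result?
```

Answer: 27

Derivation:
Trace (tracking result):
val = 18  # -> val = 18
result = val + 9  # -> result = 27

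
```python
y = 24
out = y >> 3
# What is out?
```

Answer: 3

Derivation:
Trace (tracking out):
y = 24  # -> y = 24
out = y >> 3  # -> out = 3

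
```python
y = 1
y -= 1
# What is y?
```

Trace (tracking y):
y = 1  # -> y = 1
y -= 1  # -> y = 0

Answer: 0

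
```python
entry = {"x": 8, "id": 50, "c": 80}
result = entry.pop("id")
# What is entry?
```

Trace (tracking entry):
entry = {'x': 8, 'id': 50, 'c': 80}  # -> entry = {'x': 8, 'id': 50, 'c': 80}
result = entry.pop('id')  # -> result = 50

Answer: {'x': 8, 'c': 80}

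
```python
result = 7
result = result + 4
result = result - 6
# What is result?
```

Answer: 5

Derivation:
Trace (tracking result):
result = 7  # -> result = 7
result = result + 4  # -> result = 11
result = result - 6  # -> result = 5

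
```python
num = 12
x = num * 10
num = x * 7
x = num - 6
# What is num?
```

Trace (tracking num):
num = 12  # -> num = 12
x = num * 10  # -> x = 120
num = x * 7  # -> num = 840
x = num - 6  # -> x = 834

Answer: 840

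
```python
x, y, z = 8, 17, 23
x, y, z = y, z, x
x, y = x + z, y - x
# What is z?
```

Trace (tracking z):
x, y, z = (8, 17, 23)  # -> x = 8, y = 17, z = 23
x, y, z = (y, z, x)  # -> x = 17, y = 23, z = 8
x, y = (x + z, y - x)  # -> x = 25, y = 6

Answer: 8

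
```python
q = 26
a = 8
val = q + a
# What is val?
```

Answer: 34

Derivation:
Trace (tracking val):
q = 26  # -> q = 26
a = 8  # -> a = 8
val = q + a  # -> val = 34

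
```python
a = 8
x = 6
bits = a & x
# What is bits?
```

Trace (tracking bits):
a = 8  # -> a = 8
x = 6  # -> x = 6
bits = a & x  # -> bits = 0

Answer: 0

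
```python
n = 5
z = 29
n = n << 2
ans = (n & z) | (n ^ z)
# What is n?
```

Answer: 20

Derivation:
Trace (tracking n):
n = 5  # -> n = 5
z = 29  # -> z = 29
n = n << 2  # -> n = 20
ans = n & z | n ^ z  # -> ans = 29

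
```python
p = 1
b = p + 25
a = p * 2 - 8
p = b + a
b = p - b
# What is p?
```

Answer: 20

Derivation:
Trace (tracking p):
p = 1  # -> p = 1
b = p + 25  # -> b = 26
a = p * 2 - 8  # -> a = -6
p = b + a  # -> p = 20
b = p - b  # -> b = -6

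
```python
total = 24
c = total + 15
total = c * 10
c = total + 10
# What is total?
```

Answer: 390

Derivation:
Trace (tracking total):
total = 24  # -> total = 24
c = total + 15  # -> c = 39
total = c * 10  # -> total = 390
c = total + 10  # -> c = 400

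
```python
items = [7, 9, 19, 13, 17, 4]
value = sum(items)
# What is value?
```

Answer: 69

Derivation:
Trace (tracking value):
items = [7, 9, 19, 13, 17, 4]  # -> items = [7, 9, 19, 13, 17, 4]
value = sum(items)  # -> value = 69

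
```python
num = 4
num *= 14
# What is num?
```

Trace (tracking num):
num = 4  # -> num = 4
num *= 14  # -> num = 56

Answer: 56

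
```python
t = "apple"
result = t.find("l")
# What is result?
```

Trace (tracking result):
t = 'apple'  # -> t = 'apple'
result = t.find('l')  # -> result = 3

Answer: 3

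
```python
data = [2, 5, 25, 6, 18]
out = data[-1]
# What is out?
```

Trace (tracking out):
data = [2, 5, 25, 6, 18]  # -> data = [2, 5, 25, 6, 18]
out = data[-1]  # -> out = 18

Answer: 18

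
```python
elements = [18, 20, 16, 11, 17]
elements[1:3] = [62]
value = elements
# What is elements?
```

Answer: [18, 62, 11, 17]

Derivation:
Trace (tracking elements):
elements = [18, 20, 16, 11, 17]  # -> elements = [18, 20, 16, 11, 17]
elements[1:3] = [62]  # -> elements = [18, 62, 11, 17]
value = elements  # -> value = [18, 62, 11, 17]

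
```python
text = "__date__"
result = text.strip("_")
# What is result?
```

Trace (tracking result):
text = '__date__'  # -> text = '__date__'
result = text.strip('_')  # -> result = 'date'

Answer: 'date'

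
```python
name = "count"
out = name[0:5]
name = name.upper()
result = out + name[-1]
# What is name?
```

Trace (tracking name):
name = 'count'  # -> name = 'count'
out = name[0:5]  # -> out = 'count'
name = name.upper()  # -> name = 'COUNT'
result = out + name[-1]  # -> result = 'countT'

Answer: 'COUNT'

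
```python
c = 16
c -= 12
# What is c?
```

Answer: 4

Derivation:
Trace (tracking c):
c = 16  # -> c = 16
c -= 12  # -> c = 4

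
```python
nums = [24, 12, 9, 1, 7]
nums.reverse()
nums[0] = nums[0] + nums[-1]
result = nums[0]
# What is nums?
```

Answer: [31, 1, 9, 12, 24]

Derivation:
Trace (tracking nums):
nums = [24, 12, 9, 1, 7]  # -> nums = [24, 12, 9, 1, 7]
nums.reverse()  # -> nums = [7, 1, 9, 12, 24]
nums[0] = nums[0] + nums[-1]  # -> nums = [31, 1, 9, 12, 24]
result = nums[0]  # -> result = 31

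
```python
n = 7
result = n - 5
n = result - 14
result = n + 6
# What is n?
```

Answer: -12

Derivation:
Trace (tracking n):
n = 7  # -> n = 7
result = n - 5  # -> result = 2
n = result - 14  # -> n = -12
result = n + 6  # -> result = -6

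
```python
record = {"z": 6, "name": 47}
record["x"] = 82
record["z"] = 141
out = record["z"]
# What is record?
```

Trace (tracking record):
record = {'z': 6, 'name': 47}  # -> record = {'z': 6, 'name': 47}
record['x'] = 82  # -> record = {'z': 6, 'name': 47, 'x': 82}
record['z'] = 141  # -> record = {'z': 141, 'name': 47, 'x': 82}
out = record['z']  # -> out = 141

Answer: {'z': 141, 'name': 47, 'x': 82}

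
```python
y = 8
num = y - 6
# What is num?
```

Trace (tracking num):
y = 8  # -> y = 8
num = y - 6  # -> num = 2

Answer: 2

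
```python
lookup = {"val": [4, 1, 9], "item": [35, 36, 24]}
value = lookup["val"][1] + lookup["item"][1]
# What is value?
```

Trace (tracking value):
lookup = {'val': [4, 1, 9], 'item': [35, 36, 24]}  # -> lookup = {'val': [4, 1, 9], 'item': [35, 36, 24]}
value = lookup['val'][1] + lookup['item'][1]  # -> value = 37

Answer: 37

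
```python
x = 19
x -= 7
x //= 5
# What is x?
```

Answer: 2

Derivation:
Trace (tracking x):
x = 19  # -> x = 19
x -= 7  # -> x = 12
x //= 5  # -> x = 2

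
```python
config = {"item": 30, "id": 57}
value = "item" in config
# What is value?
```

Trace (tracking value):
config = {'item': 30, 'id': 57}  # -> config = {'item': 30, 'id': 57}
value = 'item' in config  # -> value = True

Answer: True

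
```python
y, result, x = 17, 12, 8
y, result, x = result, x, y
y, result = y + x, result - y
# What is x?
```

Answer: 17

Derivation:
Trace (tracking x):
y, result, x = (17, 12, 8)  # -> y = 17, result = 12, x = 8
y, result, x = (result, x, y)  # -> y = 12, result = 8, x = 17
y, result = (y + x, result - y)  # -> y = 29, result = -4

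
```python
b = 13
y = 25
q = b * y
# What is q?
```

Trace (tracking q):
b = 13  # -> b = 13
y = 25  # -> y = 25
q = b * y  # -> q = 325

Answer: 325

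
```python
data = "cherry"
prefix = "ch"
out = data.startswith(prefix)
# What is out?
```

Trace (tracking out):
data = 'cherry'  # -> data = 'cherry'
prefix = 'ch'  # -> prefix = 'ch'
out = data.startswith(prefix)  # -> out = True

Answer: True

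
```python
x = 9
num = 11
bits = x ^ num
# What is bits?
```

Answer: 2

Derivation:
Trace (tracking bits):
x = 9  # -> x = 9
num = 11  # -> num = 11
bits = x ^ num  # -> bits = 2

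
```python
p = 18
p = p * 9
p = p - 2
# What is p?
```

Answer: 160

Derivation:
Trace (tracking p):
p = 18  # -> p = 18
p = p * 9  # -> p = 162
p = p - 2  # -> p = 160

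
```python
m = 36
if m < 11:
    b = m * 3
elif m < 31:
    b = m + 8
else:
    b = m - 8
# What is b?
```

Answer: 28

Derivation:
Trace (tracking b):
m = 36  # -> m = 36
if m < 11:  # condition is False
elif m < 31:  # condition is False
else:
    b = m - 8  # -> b = 28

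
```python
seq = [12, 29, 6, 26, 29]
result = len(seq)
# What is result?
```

Answer: 5

Derivation:
Trace (tracking result):
seq = [12, 29, 6, 26, 29]  # -> seq = [12, 29, 6, 26, 29]
result = len(seq)  # -> result = 5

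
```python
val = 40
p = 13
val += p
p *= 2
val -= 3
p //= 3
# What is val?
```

Answer: 50

Derivation:
Trace (tracking val):
val = 40  # -> val = 40
p = 13  # -> p = 13
val += p  # -> val = 53
p *= 2  # -> p = 26
val -= 3  # -> val = 50
p //= 3  # -> p = 8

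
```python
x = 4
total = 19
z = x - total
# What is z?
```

Trace (tracking z):
x = 4  # -> x = 4
total = 19  # -> total = 19
z = x - total  # -> z = -15

Answer: -15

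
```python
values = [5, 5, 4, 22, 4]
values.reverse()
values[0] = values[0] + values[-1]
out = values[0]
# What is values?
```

Answer: [9, 22, 4, 5, 5]

Derivation:
Trace (tracking values):
values = [5, 5, 4, 22, 4]  # -> values = [5, 5, 4, 22, 4]
values.reverse()  # -> values = [4, 22, 4, 5, 5]
values[0] = values[0] + values[-1]  # -> values = [9, 22, 4, 5, 5]
out = values[0]  # -> out = 9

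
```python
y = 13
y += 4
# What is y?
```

Answer: 17

Derivation:
Trace (tracking y):
y = 13  # -> y = 13
y += 4  # -> y = 17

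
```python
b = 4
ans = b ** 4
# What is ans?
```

Trace (tracking ans):
b = 4  # -> b = 4
ans = b ** 4  # -> ans = 256

Answer: 256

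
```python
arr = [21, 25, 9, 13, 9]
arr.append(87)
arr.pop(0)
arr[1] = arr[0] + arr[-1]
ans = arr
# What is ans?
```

Answer: [25, 112, 13, 9, 87]

Derivation:
Trace (tracking ans):
arr = [21, 25, 9, 13, 9]  # -> arr = [21, 25, 9, 13, 9]
arr.append(87)  # -> arr = [21, 25, 9, 13, 9, 87]
arr.pop(0)  # -> arr = [25, 9, 13, 9, 87]
arr[1] = arr[0] + arr[-1]  # -> arr = [25, 112, 13, 9, 87]
ans = arr  # -> ans = [25, 112, 13, 9, 87]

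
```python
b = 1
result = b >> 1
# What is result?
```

Answer: 0

Derivation:
Trace (tracking result):
b = 1  # -> b = 1
result = b >> 1  # -> result = 0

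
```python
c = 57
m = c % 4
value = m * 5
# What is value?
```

Trace (tracking value):
c = 57  # -> c = 57
m = c % 4  # -> m = 1
value = m * 5  # -> value = 5

Answer: 5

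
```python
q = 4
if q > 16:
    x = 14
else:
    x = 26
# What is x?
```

Answer: 26

Derivation:
Trace (tracking x):
q = 4  # -> q = 4
if q > 16:  # condition is False
else:
    x = 26  # -> x = 26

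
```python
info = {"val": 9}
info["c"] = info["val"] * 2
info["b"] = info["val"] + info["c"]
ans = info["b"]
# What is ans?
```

Answer: 27

Derivation:
Trace (tracking ans):
info = {'val': 9}  # -> info = {'val': 9}
info['c'] = info['val'] * 2  # -> info = {'val': 9, 'c': 18}
info['b'] = info['val'] + info['c']  # -> info = {'val': 9, 'c': 18, 'b': 27}
ans = info['b']  # -> ans = 27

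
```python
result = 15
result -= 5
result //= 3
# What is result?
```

Answer: 3

Derivation:
Trace (tracking result):
result = 15  # -> result = 15
result -= 5  # -> result = 10
result //= 3  # -> result = 3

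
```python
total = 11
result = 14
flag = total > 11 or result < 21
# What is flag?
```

Trace (tracking flag):
total = 11  # -> total = 11
result = 14  # -> result = 14
flag = total > 11 or result < 21  # -> flag = True

Answer: True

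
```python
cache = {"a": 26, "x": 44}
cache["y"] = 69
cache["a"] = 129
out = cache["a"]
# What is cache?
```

Trace (tracking cache):
cache = {'a': 26, 'x': 44}  # -> cache = {'a': 26, 'x': 44}
cache['y'] = 69  # -> cache = {'a': 26, 'x': 44, 'y': 69}
cache['a'] = 129  # -> cache = {'a': 129, 'x': 44, 'y': 69}
out = cache['a']  # -> out = 129

Answer: {'a': 129, 'x': 44, 'y': 69}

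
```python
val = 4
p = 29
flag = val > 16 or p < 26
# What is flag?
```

Trace (tracking flag):
val = 4  # -> val = 4
p = 29  # -> p = 29
flag = val > 16 or p < 26  # -> flag = False

Answer: False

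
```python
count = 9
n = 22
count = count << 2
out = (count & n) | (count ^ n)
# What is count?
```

Answer: 36

Derivation:
Trace (tracking count):
count = 9  # -> count = 9
n = 22  # -> n = 22
count = count << 2  # -> count = 36
out = count & n | count ^ n  # -> out = 54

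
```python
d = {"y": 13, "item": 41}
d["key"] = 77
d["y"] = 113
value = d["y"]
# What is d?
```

Trace (tracking d):
d = {'y': 13, 'item': 41}  # -> d = {'y': 13, 'item': 41}
d['key'] = 77  # -> d = {'y': 13, 'item': 41, 'key': 77}
d['y'] = 113  # -> d = {'y': 113, 'item': 41, 'key': 77}
value = d['y']  # -> value = 113

Answer: {'y': 113, 'item': 41, 'key': 77}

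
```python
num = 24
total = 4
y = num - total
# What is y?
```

Trace (tracking y):
num = 24  # -> num = 24
total = 4  # -> total = 4
y = num - total  # -> y = 20

Answer: 20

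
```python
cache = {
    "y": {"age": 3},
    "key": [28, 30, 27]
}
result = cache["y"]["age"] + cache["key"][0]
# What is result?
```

Answer: 31

Derivation:
Trace (tracking result):
cache = {'y': {'age': 3}, 'key': [28, 30, 27]}  # -> cache = {'y': {'age': 3}, 'key': [28, 30, 27]}
result = cache['y']['age'] + cache['key'][0]  # -> result = 31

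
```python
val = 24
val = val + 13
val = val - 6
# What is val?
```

Trace (tracking val):
val = 24  # -> val = 24
val = val + 13  # -> val = 37
val = val - 6  # -> val = 31

Answer: 31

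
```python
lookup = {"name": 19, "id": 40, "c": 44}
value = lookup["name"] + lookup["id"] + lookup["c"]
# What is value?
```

Answer: 103

Derivation:
Trace (tracking value):
lookup = {'name': 19, 'id': 40, 'c': 44}  # -> lookup = {'name': 19, 'id': 40, 'c': 44}
value = lookup['name'] + lookup['id'] + lookup['c']  # -> value = 103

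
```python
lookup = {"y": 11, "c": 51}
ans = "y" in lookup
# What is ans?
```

Answer: True

Derivation:
Trace (tracking ans):
lookup = {'y': 11, 'c': 51}  # -> lookup = {'y': 11, 'c': 51}
ans = 'y' in lookup  # -> ans = True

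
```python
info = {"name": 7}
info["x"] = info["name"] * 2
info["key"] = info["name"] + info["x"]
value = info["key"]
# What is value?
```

Answer: 21

Derivation:
Trace (tracking value):
info = {'name': 7}  # -> info = {'name': 7}
info['x'] = info['name'] * 2  # -> info = {'name': 7, 'x': 14}
info['key'] = info['name'] + info['x']  # -> info = {'name': 7, 'x': 14, 'key': 21}
value = info['key']  # -> value = 21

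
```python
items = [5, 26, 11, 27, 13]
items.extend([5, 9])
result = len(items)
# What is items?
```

Answer: [5, 26, 11, 27, 13, 5, 9]

Derivation:
Trace (tracking items):
items = [5, 26, 11, 27, 13]  # -> items = [5, 26, 11, 27, 13]
items.extend([5, 9])  # -> items = [5, 26, 11, 27, 13, 5, 9]
result = len(items)  # -> result = 7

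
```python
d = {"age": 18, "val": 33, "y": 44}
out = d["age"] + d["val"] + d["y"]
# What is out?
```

Trace (tracking out):
d = {'age': 18, 'val': 33, 'y': 44}  # -> d = {'age': 18, 'val': 33, 'y': 44}
out = d['age'] + d['val'] + d['y']  # -> out = 95

Answer: 95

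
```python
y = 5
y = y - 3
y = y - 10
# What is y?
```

Trace (tracking y):
y = 5  # -> y = 5
y = y - 3  # -> y = 2
y = y - 10  # -> y = -8

Answer: -8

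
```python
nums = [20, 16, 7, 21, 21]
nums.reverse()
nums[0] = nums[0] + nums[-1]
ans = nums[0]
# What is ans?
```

Trace (tracking ans):
nums = [20, 16, 7, 21, 21]  # -> nums = [20, 16, 7, 21, 21]
nums.reverse()  # -> nums = [21, 21, 7, 16, 20]
nums[0] = nums[0] + nums[-1]  # -> nums = [41, 21, 7, 16, 20]
ans = nums[0]  # -> ans = 41

Answer: 41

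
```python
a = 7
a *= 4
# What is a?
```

Trace (tracking a):
a = 7  # -> a = 7
a *= 4  # -> a = 28

Answer: 28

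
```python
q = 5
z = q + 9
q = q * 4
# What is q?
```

Answer: 20

Derivation:
Trace (tracking q):
q = 5  # -> q = 5
z = q + 9  # -> z = 14
q = q * 4  # -> q = 20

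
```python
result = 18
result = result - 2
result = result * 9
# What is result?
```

Answer: 144

Derivation:
Trace (tracking result):
result = 18  # -> result = 18
result = result - 2  # -> result = 16
result = result * 9  # -> result = 144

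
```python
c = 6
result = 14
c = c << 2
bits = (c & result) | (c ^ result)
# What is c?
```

Trace (tracking c):
c = 6  # -> c = 6
result = 14  # -> result = 14
c = c << 2  # -> c = 24
bits = c & result | c ^ result  # -> bits = 30

Answer: 24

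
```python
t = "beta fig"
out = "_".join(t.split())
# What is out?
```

Answer: 'beta_fig'

Derivation:
Trace (tracking out):
t = 'beta fig'  # -> t = 'beta fig'
out = '_'.join(t.split())  # -> out = 'beta_fig'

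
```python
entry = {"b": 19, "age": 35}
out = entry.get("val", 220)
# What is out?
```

Trace (tracking out):
entry = {'b': 19, 'age': 35}  # -> entry = {'b': 19, 'age': 35}
out = entry.get('val', 220)  # -> out = 220

Answer: 220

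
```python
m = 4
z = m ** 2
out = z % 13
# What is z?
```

Trace (tracking z):
m = 4  # -> m = 4
z = m ** 2  # -> z = 16
out = z % 13  # -> out = 3

Answer: 16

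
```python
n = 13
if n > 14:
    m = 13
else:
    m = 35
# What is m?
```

Trace (tracking m):
n = 13  # -> n = 13
if n > 14:  # condition is False
else:
    m = 35  # -> m = 35

Answer: 35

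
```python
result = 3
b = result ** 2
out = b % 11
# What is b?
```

Answer: 9

Derivation:
Trace (tracking b):
result = 3  # -> result = 3
b = result ** 2  # -> b = 9
out = b % 11  # -> out = 9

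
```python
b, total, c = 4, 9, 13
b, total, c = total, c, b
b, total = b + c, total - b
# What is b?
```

Trace (tracking b):
b, total, c = (4, 9, 13)  # -> b = 4, total = 9, c = 13
b, total, c = (total, c, b)  # -> b = 9, total = 13, c = 4
b, total = (b + c, total - b)  # -> b = 13, total = 4

Answer: 13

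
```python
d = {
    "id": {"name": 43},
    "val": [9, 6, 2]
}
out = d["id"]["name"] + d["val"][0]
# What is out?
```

Trace (tracking out):
d = {'id': {'name': 43}, 'val': [9, 6, 2]}  # -> d = {'id': {'name': 43}, 'val': [9, 6, 2]}
out = d['id']['name'] + d['val'][0]  # -> out = 52

Answer: 52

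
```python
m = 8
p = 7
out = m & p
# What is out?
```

Trace (tracking out):
m = 8  # -> m = 8
p = 7  # -> p = 7
out = m & p  # -> out = 0

Answer: 0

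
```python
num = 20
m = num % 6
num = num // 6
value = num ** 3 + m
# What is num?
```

Trace (tracking num):
num = 20  # -> num = 20
m = num % 6  # -> m = 2
num = num // 6  # -> num = 3
value = num ** 3 + m  # -> value = 29

Answer: 3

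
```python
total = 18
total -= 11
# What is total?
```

Answer: 7

Derivation:
Trace (tracking total):
total = 18  # -> total = 18
total -= 11  # -> total = 7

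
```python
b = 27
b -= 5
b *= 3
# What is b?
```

Trace (tracking b):
b = 27  # -> b = 27
b -= 5  # -> b = 22
b *= 3  # -> b = 66

Answer: 66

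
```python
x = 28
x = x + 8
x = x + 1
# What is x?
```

Answer: 37

Derivation:
Trace (tracking x):
x = 28  # -> x = 28
x = x + 8  # -> x = 36
x = x + 1  # -> x = 37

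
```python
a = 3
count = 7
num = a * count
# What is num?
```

Trace (tracking num):
a = 3  # -> a = 3
count = 7  # -> count = 7
num = a * count  # -> num = 21

Answer: 21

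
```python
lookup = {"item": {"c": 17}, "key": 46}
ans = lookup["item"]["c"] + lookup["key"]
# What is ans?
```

Trace (tracking ans):
lookup = {'item': {'c': 17}, 'key': 46}  # -> lookup = {'item': {'c': 17}, 'key': 46}
ans = lookup['item']['c'] + lookup['key']  # -> ans = 63

Answer: 63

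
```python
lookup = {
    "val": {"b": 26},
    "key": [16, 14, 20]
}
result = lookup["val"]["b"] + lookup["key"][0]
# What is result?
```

Answer: 42

Derivation:
Trace (tracking result):
lookup = {'val': {'b': 26}, 'key': [16, 14, 20]}  # -> lookup = {'val': {'b': 26}, 'key': [16, 14, 20]}
result = lookup['val']['b'] + lookup['key'][0]  # -> result = 42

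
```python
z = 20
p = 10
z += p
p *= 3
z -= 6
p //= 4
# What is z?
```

Trace (tracking z):
z = 20  # -> z = 20
p = 10  # -> p = 10
z += p  # -> z = 30
p *= 3  # -> p = 30
z -= 6  # -> z = 24
p //= 4  # -> p = 7

Answer: 24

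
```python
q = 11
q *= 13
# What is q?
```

Trace (tracking q):
q = 11  # -> q = 11
q *= 13  # -> q = 143

Answer: 143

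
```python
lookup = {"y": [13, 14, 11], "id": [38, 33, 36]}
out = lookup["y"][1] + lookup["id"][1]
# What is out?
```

Trace (tracking out):
lookup = {'y': [13, 14, 11], 'id': [38, 33, 36]}  # -> lookup = {'y': [13, 14, 11], 'id': [38, 33, 36]}
out = lookup['y'][1] + lookup['id'][1]  # -> out = 47

Answer: 47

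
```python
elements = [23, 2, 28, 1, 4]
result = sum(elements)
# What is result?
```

Answer: 58

Derivation:
Trace (tracking result):
elements = [23, 2, 28, 1, 4]  # -> elements = [23, 2, 28, 1, 4]
result = sum(elements)  # -> result = 58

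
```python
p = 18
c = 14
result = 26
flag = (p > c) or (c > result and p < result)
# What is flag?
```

Trace (tracking flag):
p = 18  # -> p = 18
c = 14  # -> c = 14
result = 26  # -> result = 26
flag = p > c or (c > result and p < result)  # -> flag = True

Answer: True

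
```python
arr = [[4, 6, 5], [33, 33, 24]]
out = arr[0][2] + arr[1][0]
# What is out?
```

Answer: 38

Derivation:
Trace (tracking out):
arr = [[4, 6, 5], [33, 33, 24]]  # -> arr = [[4, 6, 5], [33, 33, 24]]
out = arr[0][2] + arr[1][0]  # -> out = 38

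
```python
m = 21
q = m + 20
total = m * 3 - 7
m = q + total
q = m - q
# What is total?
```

Answer: 56

Derivation:
Trace (tracking total):
m = 21  # -> m = 21
q = m + 20  # -> q = 41
total = m * 3 - 7  # -> total = 56
m = q + total  # -> m = 97
q = m - q  # -> q = 56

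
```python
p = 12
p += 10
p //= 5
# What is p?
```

Trace (tracking p):
p = 12  # -> p = 12
p += 10  # -> p = 22
p //= 5  # -> p = 4

Answer: 4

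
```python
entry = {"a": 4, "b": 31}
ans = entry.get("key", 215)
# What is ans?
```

Trace (tracking ans):
entry = {'a': 4, 'b': 31}  # -> entry = {'a': 4, 'b': 31}
ans = entry.get('key', 215)  # -> ans = 215

Answer: 215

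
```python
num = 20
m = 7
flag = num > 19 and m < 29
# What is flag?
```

Answer: True

Derivation:
Trace (tracking flag):
num = 20  # -> num = 20
m = 7  # -> m = 7
flag = num > 19 and m < 29  # -> flag = True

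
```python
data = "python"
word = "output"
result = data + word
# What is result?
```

Answer: 'pythonoutput'

Derivation:
Trace (tracking result):
data = 'python'  # -> data = 'python'
word = 'output'  # -> word = 'output'
result = data + word  # -> result = 'pythonoutput'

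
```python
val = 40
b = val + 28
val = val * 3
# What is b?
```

Trace (tracking b):
val = 40  # -> val = 40
b = val + 28  # -> b = 68
val = val * 3  # -> val = 120

Answer: 68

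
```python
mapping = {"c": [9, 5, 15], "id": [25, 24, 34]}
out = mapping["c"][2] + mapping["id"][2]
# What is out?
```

Answer: 49

Derivation:
Trace (tracking out):
mapping = {'c': [9, 5, 15], 'id': [25, 24, 34]}  # -> mapping = {'c': [9, 5, 15], 'id': [25, 24, 34]}
out = mapping['c'][2] + mapping['id'][2]  # -> out = 49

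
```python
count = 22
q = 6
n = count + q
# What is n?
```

Answer: 28

Derivation:
Trace (tracking n):
count = 22  # -> count = 22
q = 6  # -> q = 6
n = count + q  # -> n = 28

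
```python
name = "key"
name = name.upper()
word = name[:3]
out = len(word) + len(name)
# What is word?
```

Trace (tracking word):
name = 'key'  # -> name = 'key'
name = name.upper()  # -> name = 'KEY'
word = name[:3]  # -> word = 'KEY'
out = len(word) + len(name)  # -> out = 6

Answer: 'KEY'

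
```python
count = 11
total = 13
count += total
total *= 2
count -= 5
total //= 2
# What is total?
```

Answer: 13

Derivation:
Trace (tracking total):
count = 11  # -> count = 11
total = 13  # -> total = 13
count += total  # -> count = 24
total *= 2  # -> total = 26
count -= 5  # -> count = 19
total //= 2  # -> total = 13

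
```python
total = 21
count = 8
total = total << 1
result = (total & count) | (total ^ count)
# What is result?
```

Answer: 42

Derivation:
Trace (tracking result):
total = 21  # -> total = 21
count = 8  # -> count = 8
total = total << 1  # -> total = 42
result = total & count | total ^ count  # -> result = 42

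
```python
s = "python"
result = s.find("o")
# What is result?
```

Answer: 4

Derivation:
Trace (tracking result):
s = 'python'  # -> s = 'python'
result = s.find('o')  # -> result = 4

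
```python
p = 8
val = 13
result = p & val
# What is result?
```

Trace (tracking result):
p = 8  # -> p = 8
val = 13  # -> val = 13
result = p & val  # -> result = 8

Answer: 8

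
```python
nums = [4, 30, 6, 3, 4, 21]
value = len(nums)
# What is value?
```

Trace (tracking value):
nums = [4, 30, 6, 3, 4, 21]  # -> nums = [4, 30, 6, 3, 4, 21]
value = len(nums)  # -> value = 6

Answer: 6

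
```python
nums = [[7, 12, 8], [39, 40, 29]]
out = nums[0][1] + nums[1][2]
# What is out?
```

Answer: 41

Derivation:
Trace (tracking out):
nums = [[7, 12, 8], [39, 40, 29]]  # -> nums = [[7, 12, 8], [39, 40, 29]]
out = nums[0][1] + nums[1][2]  # -> out = 41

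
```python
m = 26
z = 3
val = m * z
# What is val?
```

Answer: 78

Derivation:
Trace (tracking val):
m = 26  # -> m = 26
z = 3  # -> z = 3
val = m * z  # -> val = 78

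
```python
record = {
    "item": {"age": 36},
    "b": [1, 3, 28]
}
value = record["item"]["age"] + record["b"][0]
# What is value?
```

Answer: 37

Derivation:
Trace (tracking value):
record = {'item': {'age': 36}, 'b': [1, 3, 28]}  # -> record = {'item': {'age': 36}, 'b': [1, 3, 28]}
value = record['item']['age'] + record['b'][0]  # -> value = 37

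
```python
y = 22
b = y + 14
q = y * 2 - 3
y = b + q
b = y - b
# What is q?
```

Trace (tracking q):
y = 22  # -> y = 22
b = y + 14  # -> b = 36
q = y * 2 - 3  # -> q = 41
y = b + q  # -> y = 77
b = y - b  # -> b = 41

Answer: 41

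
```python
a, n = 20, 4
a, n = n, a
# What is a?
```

Trace (tracking a):
a, n = (20, 4)  # -> a = 20, n = 4
a, n = (n, a)  # -> a = 4, n = 20

Answer: 4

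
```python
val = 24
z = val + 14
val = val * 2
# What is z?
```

Trace (tracking z):
val = 24  # -> val = 24
z = val + 14  # -> z = 38
val = val * 2  # -> val = 48

Answer: 38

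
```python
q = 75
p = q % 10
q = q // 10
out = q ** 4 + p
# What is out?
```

Answer: 2406

Derivation:
Trace (tracking out):
q = 75  # -> q = 75
p = q % 10  # -> p = 5
q = q // 10  # -> q = 7
out = q ** 4 + p  # -> out = 2406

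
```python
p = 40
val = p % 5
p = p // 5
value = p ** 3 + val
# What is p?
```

Trace (tracking p):
p = 40  # -> p = 40
val = p % 5  # -> val = 0
p = p // 5  # -> p = 8
value = p ** 3 + val  # -> value = 512

Answer: 8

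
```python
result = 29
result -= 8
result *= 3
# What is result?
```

Answer: 63

Derivation:
Trace (tracking result):
result = 29  # -> result = 29
result -= 8  # -> result = 21
result *= 3  # -> result = 63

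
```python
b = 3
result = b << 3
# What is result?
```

Answer: 24

Derivation:
Trace (tracking result):
b = 3  # -> b = 3
result = b << 3  # -> result = 24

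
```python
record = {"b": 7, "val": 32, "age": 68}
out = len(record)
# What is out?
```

Answer: 3

Derivation:
Trace (tracking out):
record = {'b': 7, 'val': 32, 'age': 68}  # -> record = {'b': 7, 'val': 32, 'age': 68}
out = len(record)  # -> out = 3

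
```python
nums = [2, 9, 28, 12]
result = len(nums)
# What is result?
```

Trace (tracking result):
nums = [2, 9, 28, 12]  # -> nums = [2, 9, 28, 12]
result = len(nums)  # -> result = 4

Answer: 4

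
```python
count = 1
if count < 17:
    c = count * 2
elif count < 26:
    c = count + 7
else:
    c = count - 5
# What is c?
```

Answer: 2

Derivation:
Trace (tracking c):
count = 1  # -> count = 1
if count < 17:  # condition is True
    c = count * 2  # -> c = 2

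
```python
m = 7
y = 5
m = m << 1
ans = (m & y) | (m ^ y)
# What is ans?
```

Trace (tracking ans):
m = 7  # -> m = 7
y = 5  # -> y = 5
m = m << 1  # -> m = 14
ans = m & y | m ^ y  # -> ans = 15

Answer: 15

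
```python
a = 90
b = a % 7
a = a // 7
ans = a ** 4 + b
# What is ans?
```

Answer: 20742

Derivation:
Trace (tracking ans):
a = 90  # -> a = 90
b = a % 7  # -> b = 6
a = a // 7  # -> a = 12
ans = a ** 4 + b  # -> ans = 20742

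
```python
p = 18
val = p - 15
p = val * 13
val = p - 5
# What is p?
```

Trace (tracking p):
p = 18  # -> p = 18
val = p - 15  # -> val = 3
p = val * 13  # -> p = 39
val = p - 5  # -> val = 34

Answer: 39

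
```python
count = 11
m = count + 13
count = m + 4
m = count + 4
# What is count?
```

Answer: 28

Derivation:
Trace (tracking count):
count = 11  # -> count = 11
m = count + 13  # -> m = 24
count = m + 4  # -> count = 28
m = count + 4  # -> m = 32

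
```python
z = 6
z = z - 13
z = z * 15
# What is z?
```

Answer: -105

Derivation:
Trace (tracking z):
z = 6  # -> z = 6
z = z - 13  # -> z = -7
z = z * 15  # -> z = -105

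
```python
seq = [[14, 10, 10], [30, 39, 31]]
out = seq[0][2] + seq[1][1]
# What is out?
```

Answer: 49

Derivation:
Trace (tracking out):
seq = [[14, 10, 10], [30, 39, 31]]  # -> seq = [[14, 10, 10], [30, 39, 31]]
out = seq[0][2] + seq[1][1]  # -> out = 49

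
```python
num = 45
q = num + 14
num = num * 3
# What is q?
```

Trace (tracking q):
num = 45  # -> num = 45
q = num + 14  # -> q = 59
num = num * 3  # -> num = 135

Answer: 59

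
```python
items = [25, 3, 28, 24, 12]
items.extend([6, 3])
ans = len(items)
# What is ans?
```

Trace (tracking ans):
items = [25, 3, 28, 24, 12]  # -> items = [25, 3, 28, 24, 12]
items.extend([6, 3])  # -> items = [25, 3, 28, 24, 12, 6, 3]
ans = len(items)  # -> ans = 7

Answer: 7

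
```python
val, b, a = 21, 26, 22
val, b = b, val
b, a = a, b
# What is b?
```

Answer: 22

Derivation:
Trace (tracking b):
val, b, a = (21, 26, 22)  # -> val = 21, b = 26, a = 22
val, b = (b, val)  # -> val = 26, b = 21
b, a = (a, b)  # -> b = 22, a = 21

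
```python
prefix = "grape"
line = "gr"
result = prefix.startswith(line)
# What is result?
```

Answer: True

Derivation:
Trace (tracking result):
prefix = 'grape'  # -> prefix = 'grape'
line = 'gr'  # -> line = 'gr'
result = prefix.startswith(line)  # -> result = True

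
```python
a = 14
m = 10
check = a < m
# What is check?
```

Answer: False

Derivation:
Trace (tracking check):
a = 14  # -> a = 14
m = 10  # -> m = 10
check = a < m  # -> check = False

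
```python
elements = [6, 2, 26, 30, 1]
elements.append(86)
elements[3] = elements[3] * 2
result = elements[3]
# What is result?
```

Trace (tracking result):
elements = [6, 2, 26, 30, 1]  # -> elements = [6, 2, 26, 30, 1]
elements.append(86)  # -> elements = [6, 2, 26, 30, 1, 86]
elements[3] = elements[3] * 2  # -> elements = [6, 2, 26, 60, 1, 86]
result = elements[3]  # -> result = 60

Answer: 60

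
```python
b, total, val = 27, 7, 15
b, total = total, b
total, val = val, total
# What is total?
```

Trace (tracking total):
b, total, val = (27, 7, 15)  # -> b = 27, total = 7, val = 15
b, total = (total, b)  # -> b = 7, total = 27
total, val = (val, total)  # -> total = 15, val = 27

Answer: 15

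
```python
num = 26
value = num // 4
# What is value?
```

Trace (tracking value):
num = 26  # -> num = 26
value = num // 4  # -> value = 6

Answer: 6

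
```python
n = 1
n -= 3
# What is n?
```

Trace (tracking n):
n = 1  # -> n = 1
n -= 3  # -> n = -2

Answer: -2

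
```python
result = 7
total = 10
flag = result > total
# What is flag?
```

Answer: False

Derivation:
Trace (tracking flag):
result = 7  # -> result = 7
total = 10  # -> total = 10
flag = result > total  # -> flag = False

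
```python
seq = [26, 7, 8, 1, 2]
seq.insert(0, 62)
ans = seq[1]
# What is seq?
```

Answer: [62, 26, 7, 8, 1, 2]

Derivation:
Trace (tracking seq):
seq = [26, 7, 8, 1, 2]  # -> seq = [26, 7, 8, 1, 2]
seq.insert(0, 62)  # -> seq = [62, 26, 7, 8, 1, 2]
ans = seq[1]  # -> ans = 26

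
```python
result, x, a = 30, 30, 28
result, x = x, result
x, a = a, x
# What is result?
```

Answer: 30

Derivation:
Trace (tracking result):
result, x, a = (30, 30, 28)  # -> result = 30, x = 30, a = 28
result, x = (x, result)  # -> result = 30, x = 30
x, a = (a, x)  # -> x = 28, a = 30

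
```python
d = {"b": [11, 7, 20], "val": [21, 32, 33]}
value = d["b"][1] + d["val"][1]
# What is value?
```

Trace (tracking value):
d = {'b': [11, 7, 20], 'val': [21, 32, 33]}  # -> d = {'b': [11, 7, 20], 'val': [21, 32, 33]}
value = d['b'][1] + d['val'][1]  # -> value = 39

Answer: 39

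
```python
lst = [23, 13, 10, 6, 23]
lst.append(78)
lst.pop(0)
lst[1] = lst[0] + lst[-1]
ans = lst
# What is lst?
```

Answer: [13, 91, 6, 23, 78]

Derivation:
Trace (tracking lst):
lst = [23, 13, 10, 6, 23]  # -> lst = [23, 13, 10, 6, 23]
lst.append(78)  # -> lst = [23, 13, 10, 6, 23, 78]
lst.pop(0)  # -> lst = [13, 10, 6, 23, 78]
lst[1] = lst[0] + lst[-1]  # -> lst = [13, 91, 6, 23, 78]
ans = lst  # -> ans = [13, 91, 6, 23, 78]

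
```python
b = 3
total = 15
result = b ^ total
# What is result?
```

Answer: 12

Derivation:
Trace (tracking result):
b = 3  # -> b = 3
total = 15  # -> total = 15
result = b ^ total  # -> result = 12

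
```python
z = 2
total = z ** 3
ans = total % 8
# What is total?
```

Trace (tracking total):
z = 2  # -> z = 2
total = z ** 3  # -> total = 8
ans = total % 8  # -> ans = 0

Answer: 8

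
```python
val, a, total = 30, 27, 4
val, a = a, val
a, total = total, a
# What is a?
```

Answer: 4

Derivation:
Trace (tracking a):
val, a, total = (30, 27, 4)  # -> val = 30, a = 27, total = 4
val, a = (a, val)  # -> val = 27, a = 30
a, total = (total, a)  # -> a = 4, total = 30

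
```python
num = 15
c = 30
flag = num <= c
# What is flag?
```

Answer: True

Derivation:
Trace (tracking flag):
num = 15  # -> num = 15
c = 30  # -> c = 30
flag = num <= c  # -> flag = True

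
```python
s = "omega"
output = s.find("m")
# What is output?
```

Answer: 1

Derivation:
Trace (tracking output):
s = 'omega'  # -> s = 'omega'
output = s.find('m')  # -> output = 1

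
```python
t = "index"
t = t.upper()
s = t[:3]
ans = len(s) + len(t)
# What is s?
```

Trace (tracking s):
t = 'index'  # -> t = 'index'
t = t.upper()  # -> t = 'INDEX'
s = t[:3]  # -> s = 'IND'
ans = len(s) + len(t)  # -> ans = 8

Answer: 'IND'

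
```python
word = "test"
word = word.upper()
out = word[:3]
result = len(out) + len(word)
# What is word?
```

Trace (tracking word):
word = 'test'  # -> word = 'test'
word = word.upper()  # -> word = 'TEST'
out = word[:3]  # -> out = 'TES'
result = len(out) + len(word)  # -> result = 7

Answer: 'TEST'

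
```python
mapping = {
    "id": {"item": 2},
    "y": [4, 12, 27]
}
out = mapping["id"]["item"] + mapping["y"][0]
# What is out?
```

Trace (tracking out):
mapping = {'id': {'item': 2}, 'y': [4, 12, 27]}  # -> mapping = {'id': {'item': 2}, 'y': [4, 12, 27]}
out = mapping['id']['item'] + mapping['y'][0]  # -> out = 6

Answer: 6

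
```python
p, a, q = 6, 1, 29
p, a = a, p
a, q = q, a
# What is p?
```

Answer: 1

Derivation:
Trace (tracking p):
p, a, q = (6, 1, 29)  # -> p = 6, a = 1, q = 29
p, a = (a, p)  # -> p = 1, a = 6
a, q = (q, a)  # -> a = 29, q = 6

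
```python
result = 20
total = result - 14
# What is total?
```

Answer: 6

Derivation:
Trace (tracking total):
result = 20  # -> result = 20
total = result - 14  # -> total = 6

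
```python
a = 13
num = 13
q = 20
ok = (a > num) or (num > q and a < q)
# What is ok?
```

Answer: False

Derivation:
Trace (tracking ok):
a = 13  # -> a = 13
num = 13  # -> num = 13
q = 20  # -> q = 20
ok = a > num or (num > q and a < q)  # -> ok = False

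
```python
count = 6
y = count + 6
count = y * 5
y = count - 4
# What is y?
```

Trace (tracking y):
count = 6  # -> count = 6
y = count + 6  # -> y = 12
count = y * 5  # -> count = 60
y = count - 4  # -> y = 56

Answer: 56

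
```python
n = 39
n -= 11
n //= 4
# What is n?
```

Answer: 7

Derivation:
Trace (tracking n):
n = 39  # -> n = 39
n -= 11  # -> n = 28
n //= 4  # -> n = 7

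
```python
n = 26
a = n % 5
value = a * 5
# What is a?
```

Trace (tracking a):
n = 26  # -> n = 26
a = n % 5  # -> a = 1
value = a * 5  # -> value = 5

Answer: 1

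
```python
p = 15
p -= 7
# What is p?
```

Answer: 8

Derivation:
Trace (tracking p):
p = 15  # -> p = 15
p -= 7  # -> p = 8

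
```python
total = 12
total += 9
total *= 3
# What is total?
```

Trace (tracking total):
total = 12  # -> total = 12
total += 9  # -> total = 21
total *= 3  # -> total = 63

Answer: 63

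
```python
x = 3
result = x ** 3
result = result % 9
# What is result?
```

Answer: 0

Derivation:
Trace (tracking result):
x = 3  # -> x = 3
result = x ** 3  # -> result = 27
result = result % 9  # -> result = 0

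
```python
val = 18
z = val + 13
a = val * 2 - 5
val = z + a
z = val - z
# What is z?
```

Answer: 31

Derivation:
Trace (tracking z):
val = 18  # -> val = 18
z = val + 13  # -> z = 31
a = val * 2 - 5  # -> a = 31
val = z + a  # -> val = 62
z = val - z  # -> z = 31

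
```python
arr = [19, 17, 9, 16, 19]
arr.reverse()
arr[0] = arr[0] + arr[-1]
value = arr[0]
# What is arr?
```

Trace (tracking arr):
arr = [19, 17, 9, 16, 19]  # -> arr = [19, 17, 9, 16, 19]
arr.reverse()  # -> arr = [19, 16, 9, 17, 19]
arr[0] = arr[0] + arr[-1]  # -> arr = [38, 16, 9, 17, 19]
value = arr[0]  # -> value = 38

Answer: [38, 16, 9, 17, 19]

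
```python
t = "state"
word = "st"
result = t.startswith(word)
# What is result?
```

Trace (tracking result):
t = 'state'  # -> t = 'state'
word = 'st'  # -> word = 'st'
result = t.startswith(word)  # -> result = True

Answer: True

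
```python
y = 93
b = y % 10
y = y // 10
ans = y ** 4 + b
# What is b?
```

Trace (tracking b):
y = 93  # -> y = 93
b = y % 10  # -> b = 3
y = y // 10  # -> y = 9
ans = y ** 4 + b  # -> ans = 6564

Answer: 3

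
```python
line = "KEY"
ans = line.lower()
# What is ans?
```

Answer: 'key'

Derivation:
Trace (tracking ans):
line = 'KEY'  # -> line = 'KEY'
ans = line.lower()  # -> ans = 'key'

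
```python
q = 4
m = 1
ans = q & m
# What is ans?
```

Answer: 0

Derivation:
Trace (tracking ans):
q = 4  # -> q = 4
m = 1  # -> m = 1
ans = q & m  # -> ans = 0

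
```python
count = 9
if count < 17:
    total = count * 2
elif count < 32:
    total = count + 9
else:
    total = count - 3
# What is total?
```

Answer: 18

Derivation:
Trace (tracking total):
count = 9  # -> count = 9
if count < 17:  # condition is True
    total = count * 2  # -> total = 18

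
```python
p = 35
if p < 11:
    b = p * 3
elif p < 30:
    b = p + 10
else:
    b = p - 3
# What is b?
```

Trace (tracking b):
p = 35  # -> p = 35
if p < 11:  # condition is False
elif p < 30:  # condition is False
else:
    b = p - 3  # -> b = 32

Answer: 32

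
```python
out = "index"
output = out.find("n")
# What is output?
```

Answer: 1

Derivation:
Trace (tracking output):
out = 'index'  # -> out = 'index'
output = out.find('n')  # -> output = 1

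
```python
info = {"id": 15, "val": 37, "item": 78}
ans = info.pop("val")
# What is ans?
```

Trace (tracking ans):
info = {'id': 15, 'val': 37, 'item': 78}  # -> info = {'id': 15, 'val': 37, 'item': 78}
ans = info.pop('val')  # -> ans = 37

Answer: 37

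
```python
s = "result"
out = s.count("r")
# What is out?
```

Answer: 1

Derivation:
Trace (tracking out):
s = 'result'  # -> s = 'result'
out = s.count('r')  # -> out = 1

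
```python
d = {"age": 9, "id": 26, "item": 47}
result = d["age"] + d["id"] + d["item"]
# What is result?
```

Trace (tracking result):
d = {'age': 9, 'id': 26, 'item': 47}  # -> d = {'age': 9, 'id': 26, 'item': 47}
result = d['age'] + d['id'] + d['item']  # -> result = 82

Answer: 82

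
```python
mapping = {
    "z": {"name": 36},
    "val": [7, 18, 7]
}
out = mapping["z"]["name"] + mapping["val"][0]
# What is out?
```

Trace (tracking out):
mapping = {'z': {'name': 36}, 'val': [7, 18, 7]}  # -> mapping = {'z': {'name': 36}, 'val': [7, 18, 7]}
out = mapping['z']['name'] + mapping['val'][0]  # -> out = 43

Answer: 43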